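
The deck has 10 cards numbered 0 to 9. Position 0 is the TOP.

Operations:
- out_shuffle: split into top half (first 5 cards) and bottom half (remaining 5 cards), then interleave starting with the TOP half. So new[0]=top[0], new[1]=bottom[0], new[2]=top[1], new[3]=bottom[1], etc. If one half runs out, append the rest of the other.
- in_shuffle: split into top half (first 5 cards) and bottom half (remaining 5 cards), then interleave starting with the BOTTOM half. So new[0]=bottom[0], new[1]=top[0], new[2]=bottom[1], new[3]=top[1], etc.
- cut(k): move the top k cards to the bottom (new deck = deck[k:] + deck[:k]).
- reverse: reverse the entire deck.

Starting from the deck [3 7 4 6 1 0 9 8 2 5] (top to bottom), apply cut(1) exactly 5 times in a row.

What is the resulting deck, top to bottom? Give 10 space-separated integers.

Answer: 0 9 8 2 5 3 7 4 6 1

Derivation:
After op 1 (cut(1)): [7 4 6 1 0 9 8 2 5 3]
After op 2 (cut(1)): [4 6 1 0 9 8 2 5 3 7]
After op 3 (cut(1)): [6 1 0 9 8 2 5 3 7 4]
After op 4 (cut(1)): [1 0 9 8 2 5 3 7 4 6]
After op 5 (cut(1)): [0 9 8 2 5 3 7 4 6 1]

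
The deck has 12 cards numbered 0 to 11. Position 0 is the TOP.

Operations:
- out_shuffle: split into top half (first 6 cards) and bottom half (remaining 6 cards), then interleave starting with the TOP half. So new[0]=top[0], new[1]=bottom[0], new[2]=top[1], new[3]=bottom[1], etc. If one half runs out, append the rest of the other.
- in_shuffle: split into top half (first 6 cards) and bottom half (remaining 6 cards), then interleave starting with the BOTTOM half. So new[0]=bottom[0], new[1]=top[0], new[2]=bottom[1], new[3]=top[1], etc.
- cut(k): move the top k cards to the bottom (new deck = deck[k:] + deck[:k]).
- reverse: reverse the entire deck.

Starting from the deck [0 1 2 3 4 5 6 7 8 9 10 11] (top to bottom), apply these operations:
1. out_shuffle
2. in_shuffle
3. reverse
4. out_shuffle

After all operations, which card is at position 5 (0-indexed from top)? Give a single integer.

Answer: 6

Derivation:
After op 1 (out_shuffle): [0 6 1 7 2 8 3 9 4 10 5 11]
After op 2 (in_shuffle): [3 0 9 6 4 1 10 7 5 2 11 8]
After op 3 (reverse): [8 11 2 5 7 10 1 4 6 9 0 3]
After op 4 (out_shuffle): [8 1 11 4 2 6 5 9 7 0 10 3]
Position 5: card 6.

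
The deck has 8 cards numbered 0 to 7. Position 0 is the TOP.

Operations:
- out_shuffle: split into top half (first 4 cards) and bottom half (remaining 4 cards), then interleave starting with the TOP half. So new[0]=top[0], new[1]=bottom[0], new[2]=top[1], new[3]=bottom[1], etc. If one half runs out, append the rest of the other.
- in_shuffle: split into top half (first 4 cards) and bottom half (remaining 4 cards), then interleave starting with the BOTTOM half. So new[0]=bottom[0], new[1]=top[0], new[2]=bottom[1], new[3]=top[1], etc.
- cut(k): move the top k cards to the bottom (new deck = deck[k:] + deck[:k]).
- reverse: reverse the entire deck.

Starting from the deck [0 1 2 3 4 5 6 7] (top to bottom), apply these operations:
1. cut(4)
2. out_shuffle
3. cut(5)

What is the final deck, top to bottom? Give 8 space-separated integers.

After op 1 (cut(4)): [4 5 6 7 0 1 2 3]
After op 2 (out_shuffle): [4 0 5 1 6 2 7 3]
After op 3 (cut(5)): [2 7 3 4 0 5 1 6]

Answer: 2 7 3 4 0 5 1 6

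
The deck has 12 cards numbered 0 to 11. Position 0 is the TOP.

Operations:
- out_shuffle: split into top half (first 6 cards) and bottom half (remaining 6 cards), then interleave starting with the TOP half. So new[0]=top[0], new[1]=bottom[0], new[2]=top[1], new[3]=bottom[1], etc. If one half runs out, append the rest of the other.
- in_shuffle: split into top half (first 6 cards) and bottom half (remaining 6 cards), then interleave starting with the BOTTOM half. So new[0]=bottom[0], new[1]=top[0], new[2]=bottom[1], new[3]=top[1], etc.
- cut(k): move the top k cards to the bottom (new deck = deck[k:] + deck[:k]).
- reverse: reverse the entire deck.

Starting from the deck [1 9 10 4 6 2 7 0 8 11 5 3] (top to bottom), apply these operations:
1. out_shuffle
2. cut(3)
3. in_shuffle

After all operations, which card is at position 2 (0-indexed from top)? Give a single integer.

Answer: 2

Derivation:
After op 1 (out_shuffle): [1 7 9 0 10 8 4 11 6 5 2 3]
After op 2 (cut(3)): [0 10 8 4 11 6 5 2 3 1 7 9]
After op 3 (in_shuffle): [5 0 2 10 3 8 1 4 7 11 9 6]
Position 2: card 2.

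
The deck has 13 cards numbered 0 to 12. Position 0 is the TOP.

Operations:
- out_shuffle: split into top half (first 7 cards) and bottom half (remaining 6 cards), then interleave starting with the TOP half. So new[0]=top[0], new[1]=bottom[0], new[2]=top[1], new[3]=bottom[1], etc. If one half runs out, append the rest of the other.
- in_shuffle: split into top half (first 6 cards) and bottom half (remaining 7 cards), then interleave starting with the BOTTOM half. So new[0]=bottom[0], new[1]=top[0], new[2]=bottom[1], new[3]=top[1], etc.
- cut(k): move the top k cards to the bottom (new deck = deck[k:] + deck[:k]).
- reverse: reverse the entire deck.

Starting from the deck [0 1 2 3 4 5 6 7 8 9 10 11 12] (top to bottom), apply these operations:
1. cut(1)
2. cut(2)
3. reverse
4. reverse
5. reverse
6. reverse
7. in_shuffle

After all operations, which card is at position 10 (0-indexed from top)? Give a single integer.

After op 1 (cut(1)): [1 2 3 4 5 6 7 8 9 10 11 12 0]
After op 2 (cut(2)): [3 4 5 6 7 8 9 10 11 12 0 1 2]
After op 3 (reverse): [2 1 0 12 11 10 9 8 7 6 5 4 3]
After op 4 (reverse): [3 4 5 6 7 8 9 10 11 12 0 1 2]
After op 5 (reverse): [2 1 0 12 11 10 9 8 7 6 5 4 3]
After op 6 (reverse): [3 4 5 6 7 8 9 10 11 12 0 1 2]
After op 7 (in_shuffle): [9 3 10 4 11 5 12 6 0 7 1 8 2]
Position 10: card 1.

Answer: 1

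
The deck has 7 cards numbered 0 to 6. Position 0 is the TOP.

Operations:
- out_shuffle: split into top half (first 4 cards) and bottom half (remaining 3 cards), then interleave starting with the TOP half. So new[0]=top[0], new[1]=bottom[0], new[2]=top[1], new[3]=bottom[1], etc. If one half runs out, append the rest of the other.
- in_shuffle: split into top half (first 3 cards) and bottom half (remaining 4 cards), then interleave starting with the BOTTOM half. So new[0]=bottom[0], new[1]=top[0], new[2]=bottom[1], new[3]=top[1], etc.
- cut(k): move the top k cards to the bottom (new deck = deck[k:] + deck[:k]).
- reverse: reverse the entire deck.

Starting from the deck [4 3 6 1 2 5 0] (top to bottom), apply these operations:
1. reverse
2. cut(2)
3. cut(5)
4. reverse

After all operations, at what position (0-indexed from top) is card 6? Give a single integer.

Answer: 2

Derivation:
After op 1 (reverse): [0 5 2 1 6 3 4]
After op 2 (cut(2)): [2 1 6 3 4 0 5]
After op 3 (cut(5)): [0 5 2 1 6 3 4]
After op 4 (reverse): [4 3 6 1 2 5 0]
Card 6 is at position 2.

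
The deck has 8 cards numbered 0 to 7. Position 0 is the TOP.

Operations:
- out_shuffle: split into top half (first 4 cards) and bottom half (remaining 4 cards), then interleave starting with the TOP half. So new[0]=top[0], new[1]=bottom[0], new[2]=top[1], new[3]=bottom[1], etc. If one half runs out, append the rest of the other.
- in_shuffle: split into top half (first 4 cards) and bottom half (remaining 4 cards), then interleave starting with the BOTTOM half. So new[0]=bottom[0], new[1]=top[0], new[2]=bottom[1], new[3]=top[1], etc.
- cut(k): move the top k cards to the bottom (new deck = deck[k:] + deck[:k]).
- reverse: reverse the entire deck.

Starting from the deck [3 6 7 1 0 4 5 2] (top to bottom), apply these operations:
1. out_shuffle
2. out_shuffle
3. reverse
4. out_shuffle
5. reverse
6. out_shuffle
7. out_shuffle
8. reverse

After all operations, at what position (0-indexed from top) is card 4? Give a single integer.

After op 1 (out_shuffle): [3 0 6 4 7 5 1 2]
After op 2 (out_shuffle): [3 7 0 5 6 1 4 2]
After op 3 (reverse): [2 4 1 6 5 0 7 3]
After op 4 (out_shuffle): [2 5 4 0 1 7 6 3]
After op 5 (reverse): [3 6 7 1 0 4 5 2]
After op 6 (out_shuffle): [3 0 6 4 7 5 1 2]
After op 7 (out_shuffle): [3 7 0 5 6 1 4 2]
After op 8 (reverse): [2 4 1 6 5 0 7 3]
Card 4 is at position 1.

Answer: 1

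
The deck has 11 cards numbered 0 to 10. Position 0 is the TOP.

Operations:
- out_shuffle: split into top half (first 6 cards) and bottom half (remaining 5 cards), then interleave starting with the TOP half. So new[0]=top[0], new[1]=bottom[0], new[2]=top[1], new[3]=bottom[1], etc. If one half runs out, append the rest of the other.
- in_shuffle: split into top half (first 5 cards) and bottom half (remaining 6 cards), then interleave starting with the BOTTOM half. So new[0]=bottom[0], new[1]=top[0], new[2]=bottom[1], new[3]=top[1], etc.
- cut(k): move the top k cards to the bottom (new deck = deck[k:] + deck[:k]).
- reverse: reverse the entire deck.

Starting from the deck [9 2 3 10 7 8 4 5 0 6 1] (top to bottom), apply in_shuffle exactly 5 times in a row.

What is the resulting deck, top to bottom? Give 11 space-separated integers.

Answer: 6 0 5 4 8 7 10 3 2 9 1

Derivation:
After op 1 (in_shuffle): [8 9 4 2 5 3 0 10 6 7 1]
After op 2 (in_shuffle): [3 8 0 9 10 4 6 2 7 5 1]
After op 3 (in_shuffle): [4 3 6 8 2 0 7 9 5 10 1]
After op 4 (in_shuffle): [0 4 7 3 9 6 5 8 10 2 1]
After op 5 (in_shuffle): [6 0 5 4 8 7 10 3 2 9 1]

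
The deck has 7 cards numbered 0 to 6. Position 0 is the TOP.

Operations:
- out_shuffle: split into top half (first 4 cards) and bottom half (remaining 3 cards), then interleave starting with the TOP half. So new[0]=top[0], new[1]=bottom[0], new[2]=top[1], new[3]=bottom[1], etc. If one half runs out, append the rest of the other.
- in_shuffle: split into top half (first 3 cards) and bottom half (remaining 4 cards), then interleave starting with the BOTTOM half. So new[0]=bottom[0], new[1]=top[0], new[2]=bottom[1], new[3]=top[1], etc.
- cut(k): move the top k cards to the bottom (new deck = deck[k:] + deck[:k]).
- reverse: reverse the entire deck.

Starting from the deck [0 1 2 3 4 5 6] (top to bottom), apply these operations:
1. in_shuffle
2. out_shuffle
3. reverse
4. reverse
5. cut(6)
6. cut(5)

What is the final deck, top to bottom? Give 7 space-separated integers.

Answer: 4 6 1 3 5 0 2

Derivation:
After op 1 (in_shuffle): [3 0 4 1 5 2 6]
After op 2 (out_shuffle): [3 5 0 2 4 6 1]
After op 3 (reverse): [1 6 4 2 0 5 3]
After op 4 (reverse): [3 5 0 2 4 6 1]
After op 5 (cut(6)): [1 3 5 0 2 4 6]
After op 6 (cut(5)): [4 6 1 3 5 0 2]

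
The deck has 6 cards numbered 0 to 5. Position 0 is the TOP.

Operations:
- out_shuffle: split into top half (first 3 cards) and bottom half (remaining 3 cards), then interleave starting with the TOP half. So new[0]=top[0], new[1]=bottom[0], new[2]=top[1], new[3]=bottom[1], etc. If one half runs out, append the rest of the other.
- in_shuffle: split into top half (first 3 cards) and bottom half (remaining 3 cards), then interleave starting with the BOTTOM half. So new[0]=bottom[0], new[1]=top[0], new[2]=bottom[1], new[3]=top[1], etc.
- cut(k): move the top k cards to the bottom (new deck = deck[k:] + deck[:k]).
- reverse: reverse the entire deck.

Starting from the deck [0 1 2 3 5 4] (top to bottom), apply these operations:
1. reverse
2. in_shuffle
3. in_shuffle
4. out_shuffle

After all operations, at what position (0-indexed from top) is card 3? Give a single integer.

Answer: 3

Derivation:
After op 1 (reverse): [4 5 3 2 1 0]
After op 2 (in_shuffle): [2 4 1 5 0 3]
After op 3 (in_shuffle): [5 2 0 4 3 1]
After op 4 (out_shuffle): [5 4 2 3 0 1]
Card 3 is at position 3.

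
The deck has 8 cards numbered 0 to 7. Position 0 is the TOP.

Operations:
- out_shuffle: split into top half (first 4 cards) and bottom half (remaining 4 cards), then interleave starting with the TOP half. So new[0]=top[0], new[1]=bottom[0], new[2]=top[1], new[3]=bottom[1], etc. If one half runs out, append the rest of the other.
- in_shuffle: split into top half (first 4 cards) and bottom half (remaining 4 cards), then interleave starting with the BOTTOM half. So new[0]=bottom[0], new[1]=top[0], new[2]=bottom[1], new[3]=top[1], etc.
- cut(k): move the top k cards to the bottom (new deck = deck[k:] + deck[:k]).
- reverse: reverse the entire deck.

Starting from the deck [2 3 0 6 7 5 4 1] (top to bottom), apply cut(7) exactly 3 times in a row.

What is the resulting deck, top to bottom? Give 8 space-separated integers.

After op 1 (cut(7)): [1 2 3 0 6 7 5 4]
After op 2 (cut(7)): [4 1 2 3 0 6 7 5]
After op 3 (cut(7)): [5 4 1 2 3 0 6 7]

Answer: 5 4 1 2 3 0 6 7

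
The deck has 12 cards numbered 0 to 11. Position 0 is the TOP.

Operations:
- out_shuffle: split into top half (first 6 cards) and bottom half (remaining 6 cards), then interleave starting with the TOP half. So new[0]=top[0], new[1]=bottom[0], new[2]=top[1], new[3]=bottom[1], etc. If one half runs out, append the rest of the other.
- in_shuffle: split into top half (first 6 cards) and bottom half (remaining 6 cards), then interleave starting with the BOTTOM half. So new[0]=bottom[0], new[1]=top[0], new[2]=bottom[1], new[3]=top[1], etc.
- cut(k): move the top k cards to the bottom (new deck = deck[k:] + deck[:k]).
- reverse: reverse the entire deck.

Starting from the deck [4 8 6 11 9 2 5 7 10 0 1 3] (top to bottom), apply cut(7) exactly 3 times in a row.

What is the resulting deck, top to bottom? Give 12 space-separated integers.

After op 1 (cut(7)): [7 10 0 1 3 4 8 6 11 9 2 5]
After op 2 (cut(7)): [6 11 9 2 5 7 10 0 1 3 4 8]
After op 3 (cut(7)): [0 1 3 4 8 6 11 9 2 5 7 10]

Answer: 0 1 3 4 8 6 11 9 2 5 7 10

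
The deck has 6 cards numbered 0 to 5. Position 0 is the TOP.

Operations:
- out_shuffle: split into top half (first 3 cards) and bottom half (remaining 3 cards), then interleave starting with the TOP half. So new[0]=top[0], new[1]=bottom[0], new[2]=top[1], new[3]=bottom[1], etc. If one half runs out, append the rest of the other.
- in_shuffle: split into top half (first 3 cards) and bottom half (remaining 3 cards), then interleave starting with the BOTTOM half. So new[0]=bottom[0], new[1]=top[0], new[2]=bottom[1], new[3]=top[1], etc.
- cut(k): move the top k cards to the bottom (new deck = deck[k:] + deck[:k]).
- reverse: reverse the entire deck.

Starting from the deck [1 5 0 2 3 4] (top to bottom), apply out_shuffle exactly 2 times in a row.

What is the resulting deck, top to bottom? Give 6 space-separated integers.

After op 1 (out_shuffle): [1 2 5 3 0 4]
After op 2 (out_shuffle): [1 3 2 0 5 4]

Answer: 1 3 2 0 5 4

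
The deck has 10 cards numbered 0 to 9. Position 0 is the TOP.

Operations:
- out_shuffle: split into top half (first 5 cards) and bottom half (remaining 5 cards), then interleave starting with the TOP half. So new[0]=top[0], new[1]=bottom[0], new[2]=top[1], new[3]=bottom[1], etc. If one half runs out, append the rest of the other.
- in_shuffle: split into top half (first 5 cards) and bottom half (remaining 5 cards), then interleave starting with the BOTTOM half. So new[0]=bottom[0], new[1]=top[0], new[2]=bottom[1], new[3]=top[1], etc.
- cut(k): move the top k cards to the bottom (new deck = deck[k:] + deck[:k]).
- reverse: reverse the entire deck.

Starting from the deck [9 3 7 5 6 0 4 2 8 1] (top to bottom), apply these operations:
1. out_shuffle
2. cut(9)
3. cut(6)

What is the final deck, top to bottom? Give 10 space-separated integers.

Answer: 2 5 8 6 1 9 0 3 4 7

Derivation:
After op 1 (out_shuffle): [9 0 3 4 7 2 5 8 6 1]
After op 2 (cut(9)): [1 9 0 3 4 7 2 5 8 6]
After op 3 (cut(6)): [2 5 8 6 1 9 0 3 4 7]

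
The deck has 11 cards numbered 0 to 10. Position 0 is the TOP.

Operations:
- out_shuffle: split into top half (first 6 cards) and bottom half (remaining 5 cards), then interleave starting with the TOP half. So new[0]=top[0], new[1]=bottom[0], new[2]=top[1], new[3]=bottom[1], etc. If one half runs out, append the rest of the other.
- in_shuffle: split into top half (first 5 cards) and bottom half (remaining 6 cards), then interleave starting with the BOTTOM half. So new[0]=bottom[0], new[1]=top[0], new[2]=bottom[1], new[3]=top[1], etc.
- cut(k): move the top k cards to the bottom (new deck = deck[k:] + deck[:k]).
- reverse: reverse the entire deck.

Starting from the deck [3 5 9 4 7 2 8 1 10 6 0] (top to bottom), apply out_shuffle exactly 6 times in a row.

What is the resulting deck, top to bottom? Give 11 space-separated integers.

Answer: 3 2 0 7 6 4 10 9 1 5 8

Derivation:
After op 1 (out_shuffle): [3 8 5 1 9 10 4 6 7 0 2]
After op 2 (out_shuffle): [3 4 8 6 5 7 1 0 9 2 10]
After op 3 (out_shuffle): [3 1 4 0 8 9 6 2 5 10 7]
After op 4 (out_shuffle): [3 6 1 2 4 5 0 10 8 7 9]
After op 5 (out_shuffle): [3 0 6 10 1 8 2 7 4 9 5]
After op 6 (out_shuffle): [3 2 0 7 6 4 10 9 1 5 8]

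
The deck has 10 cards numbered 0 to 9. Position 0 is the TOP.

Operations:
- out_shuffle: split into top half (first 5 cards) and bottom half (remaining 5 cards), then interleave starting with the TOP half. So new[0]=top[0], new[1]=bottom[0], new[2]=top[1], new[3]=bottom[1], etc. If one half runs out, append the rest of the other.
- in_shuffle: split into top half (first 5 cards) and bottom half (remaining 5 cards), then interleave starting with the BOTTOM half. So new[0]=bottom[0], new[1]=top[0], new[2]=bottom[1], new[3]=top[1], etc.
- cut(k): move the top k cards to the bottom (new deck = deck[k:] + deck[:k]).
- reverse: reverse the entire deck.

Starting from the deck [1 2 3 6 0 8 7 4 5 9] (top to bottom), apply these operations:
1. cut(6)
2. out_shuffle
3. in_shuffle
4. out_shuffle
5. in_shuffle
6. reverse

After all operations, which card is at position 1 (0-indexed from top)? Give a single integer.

After op 1 (cut(6)): [7 4 5 9 1 2 3 6 0 8]
After op 2 (out_shuffle): [7 2 4 3 5 6 9 0 1 8]
After op 3 (in_shuffle): [6 7 9 2 0 4 1 3 8 5]
After op 4 (out_shuffle): [6 4 7 1 9 3 2 8 0 5]
After op 5 (in_shuffle): [3 6 2 4 8 7 0 1 5 9]
After op 6 (reverse): [9 5 1 0 7 8 4 2 6 3]
Position 1: card 5.

Answer: 5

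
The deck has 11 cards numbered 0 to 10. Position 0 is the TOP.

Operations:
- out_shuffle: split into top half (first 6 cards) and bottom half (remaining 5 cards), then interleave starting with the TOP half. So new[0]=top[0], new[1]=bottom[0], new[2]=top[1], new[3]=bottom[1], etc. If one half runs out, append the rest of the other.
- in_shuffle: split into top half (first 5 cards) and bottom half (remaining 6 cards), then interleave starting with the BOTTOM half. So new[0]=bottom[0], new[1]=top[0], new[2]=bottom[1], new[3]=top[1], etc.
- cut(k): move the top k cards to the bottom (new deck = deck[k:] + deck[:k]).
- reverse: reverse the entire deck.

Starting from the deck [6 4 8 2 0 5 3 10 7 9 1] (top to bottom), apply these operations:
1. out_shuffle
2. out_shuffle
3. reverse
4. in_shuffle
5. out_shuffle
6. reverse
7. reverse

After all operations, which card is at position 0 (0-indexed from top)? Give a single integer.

Answer: 0

Derivation:
After op 1 (out_shuffle): [6 3 4 10 8 7 2 9 0 1 5]
After op 2 (out_shuffle): [6 2 3 9 4 0 10 1 8 5 7]
After op 3 (reverse): [7 5 8 1 10 0 4 9 3 2 6]
After op 4 (in_shuffle): [0 7 4 5 9 8 3 1 2 10 6]
After op 5 (out_shuffle): [0 3 7 1 4 2 5 10 9 6 8]
After op 6 (reverse): [8 6 9 10 5 2 4 1 7 3 0]
After op 7 (reverse): [0 3 7 1 4 2 5 10 9 6 8]
Position 0: card 0.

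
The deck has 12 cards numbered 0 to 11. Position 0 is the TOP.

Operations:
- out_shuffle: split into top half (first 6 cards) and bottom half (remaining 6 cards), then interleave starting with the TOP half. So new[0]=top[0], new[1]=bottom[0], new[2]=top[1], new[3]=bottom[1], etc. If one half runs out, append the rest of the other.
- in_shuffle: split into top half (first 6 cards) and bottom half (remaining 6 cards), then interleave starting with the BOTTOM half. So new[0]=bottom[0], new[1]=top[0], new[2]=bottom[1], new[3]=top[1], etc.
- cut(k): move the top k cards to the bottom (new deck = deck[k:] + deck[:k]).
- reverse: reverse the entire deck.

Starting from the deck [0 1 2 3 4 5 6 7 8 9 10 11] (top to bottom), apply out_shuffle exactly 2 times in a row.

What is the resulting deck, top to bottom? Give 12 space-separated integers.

After op 1 (out_shuffle): [0 6 1 7 2 8 3 9 4 10 5 11]
After op 2 (out_shuffle): [0 3 6 9 1 4 7 10 2 5 8 11]

Answer: 0 3 6 9 1 4 7 10 2 5 8 11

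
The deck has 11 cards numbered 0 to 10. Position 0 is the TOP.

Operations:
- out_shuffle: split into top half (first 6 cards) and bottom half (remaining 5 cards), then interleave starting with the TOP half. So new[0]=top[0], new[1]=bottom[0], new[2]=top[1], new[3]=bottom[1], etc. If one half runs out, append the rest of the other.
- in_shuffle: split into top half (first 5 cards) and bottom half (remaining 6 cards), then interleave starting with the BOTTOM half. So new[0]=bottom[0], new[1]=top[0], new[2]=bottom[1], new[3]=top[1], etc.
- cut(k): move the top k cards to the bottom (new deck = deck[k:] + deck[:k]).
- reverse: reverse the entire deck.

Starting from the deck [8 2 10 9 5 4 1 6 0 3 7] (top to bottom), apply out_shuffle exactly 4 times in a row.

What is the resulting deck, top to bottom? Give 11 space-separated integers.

After op 1 (out_shuffle): [8 1 2 6 10 0 9 3 5 7 4]
After op 2 (out_shuffle): [8 9 1 3 2 5 6 7 10 4 0]
After op 3 (out_shuffle): [8 6 9 7 1 10 3 4 2 0 5]
After op 4 (out_shuffle): [8 3 6 4 9 2 7 0 1 5 10]

Answer: 8 3 6 4 9 2 7 0 1 5 10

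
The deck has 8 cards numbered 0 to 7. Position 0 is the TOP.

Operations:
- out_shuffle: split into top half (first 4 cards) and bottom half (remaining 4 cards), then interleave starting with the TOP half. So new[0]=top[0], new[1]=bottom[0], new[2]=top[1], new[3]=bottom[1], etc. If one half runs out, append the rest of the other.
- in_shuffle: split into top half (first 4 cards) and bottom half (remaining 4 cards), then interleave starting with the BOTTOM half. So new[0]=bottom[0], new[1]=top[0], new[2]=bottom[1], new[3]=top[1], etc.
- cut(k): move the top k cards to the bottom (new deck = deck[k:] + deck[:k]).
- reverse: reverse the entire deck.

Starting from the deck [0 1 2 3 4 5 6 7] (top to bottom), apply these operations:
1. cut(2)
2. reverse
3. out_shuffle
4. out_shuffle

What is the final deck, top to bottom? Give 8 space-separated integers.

After op 1 (cut(2)): [2 3 4 5 6 7 0 1]
After op 2 (reverse): [1 0 7 6 5 4 3 2]
After op 3 (out_shuffle): [1 5 0 4 7 3 6 2]
After op 4 (out_shuffle): [1 7 5 3 0 6 4 2]

Answer: 1 7 5 3 0 6 4 2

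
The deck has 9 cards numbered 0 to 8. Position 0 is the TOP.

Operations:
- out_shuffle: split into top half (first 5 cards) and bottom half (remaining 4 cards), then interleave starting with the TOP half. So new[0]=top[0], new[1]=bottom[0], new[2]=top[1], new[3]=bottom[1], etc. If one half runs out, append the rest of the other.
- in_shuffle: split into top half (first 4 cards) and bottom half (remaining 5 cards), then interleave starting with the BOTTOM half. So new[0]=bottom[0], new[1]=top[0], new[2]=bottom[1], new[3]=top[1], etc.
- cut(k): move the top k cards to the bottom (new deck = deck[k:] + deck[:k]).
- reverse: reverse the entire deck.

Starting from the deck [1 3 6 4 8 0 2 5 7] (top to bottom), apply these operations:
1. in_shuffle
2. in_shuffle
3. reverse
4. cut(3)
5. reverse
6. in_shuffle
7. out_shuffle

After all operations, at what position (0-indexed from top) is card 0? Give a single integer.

After op 1 (in_shuffle): [8 1 0 3 2 6 5 4 7]
After op 2 (in_shuffle): [2 8 6 1 5 0 4 3 7]
After op 3 (reverse): [7 3 4 0 5 1 6 8 2]
After op 4 (cut(3)): [0 5 1 6 8 2 7 3 4]
After op 5 (reverse): [4 3 7 2 8 6 1 5 0]
After op 6 (in_shuffle): [8 4 6 3 1 7 5 2 0]
After op 7 (out_shuffle): [8 7 4 5 6 2 3 0 1]
Card 0 is at position 7.

Answer: 7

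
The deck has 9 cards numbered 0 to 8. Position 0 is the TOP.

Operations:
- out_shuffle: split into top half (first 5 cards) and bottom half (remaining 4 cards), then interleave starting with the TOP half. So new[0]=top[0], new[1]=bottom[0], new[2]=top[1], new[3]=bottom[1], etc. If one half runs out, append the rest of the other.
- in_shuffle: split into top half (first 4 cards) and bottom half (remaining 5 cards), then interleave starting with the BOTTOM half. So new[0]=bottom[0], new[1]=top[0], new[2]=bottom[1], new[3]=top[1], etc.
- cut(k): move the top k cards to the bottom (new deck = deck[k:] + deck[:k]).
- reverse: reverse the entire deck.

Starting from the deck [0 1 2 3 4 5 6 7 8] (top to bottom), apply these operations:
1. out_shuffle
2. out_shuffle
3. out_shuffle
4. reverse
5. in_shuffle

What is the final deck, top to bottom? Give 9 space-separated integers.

Answer: 5 1 6 2 7 3 8 4 0

Derivation:
After op 1 (out_shuffle): [0 5 1 6 2 7 3 8 4]
After op 2 (out_shuffle): [0 7 5 3 1 8 6 4 2]
After op 3 (out_shuffle): [0 8 7 6 5 4 3 2 1]
After op 4 (reverse): [1 2 3 4 5 6 7 8 0]
After op 5 (in_shuffle): [5 1 6 2 7 3 8 4 0]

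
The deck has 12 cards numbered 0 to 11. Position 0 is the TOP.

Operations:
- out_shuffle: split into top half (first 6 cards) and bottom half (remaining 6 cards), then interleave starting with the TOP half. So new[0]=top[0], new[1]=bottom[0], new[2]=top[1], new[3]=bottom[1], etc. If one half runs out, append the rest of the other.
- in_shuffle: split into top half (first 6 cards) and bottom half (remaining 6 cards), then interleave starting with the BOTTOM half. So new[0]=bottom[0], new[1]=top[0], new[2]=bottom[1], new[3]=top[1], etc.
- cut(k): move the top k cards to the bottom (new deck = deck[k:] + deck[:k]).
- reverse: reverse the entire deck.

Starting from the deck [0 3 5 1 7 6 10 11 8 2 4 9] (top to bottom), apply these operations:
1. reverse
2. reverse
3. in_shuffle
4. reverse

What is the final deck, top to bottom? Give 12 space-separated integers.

Answer: 6 9 7 4 1 2 5 8 3 11 0 10

Derivation:
After op 1 (reverse): [9 4 2 8 11 10 6 7 1 5 3 0]
After op 2 (reverse): [0 3 5 1 7 6 10 11 8 2 4 9]
After op 3 (in_shuffle): [10 0 11 3 8 5 2 1 4 7 9 6]
After op 4 (reverse): [6 9 7 4 1 2 5 8 3 11 0 10]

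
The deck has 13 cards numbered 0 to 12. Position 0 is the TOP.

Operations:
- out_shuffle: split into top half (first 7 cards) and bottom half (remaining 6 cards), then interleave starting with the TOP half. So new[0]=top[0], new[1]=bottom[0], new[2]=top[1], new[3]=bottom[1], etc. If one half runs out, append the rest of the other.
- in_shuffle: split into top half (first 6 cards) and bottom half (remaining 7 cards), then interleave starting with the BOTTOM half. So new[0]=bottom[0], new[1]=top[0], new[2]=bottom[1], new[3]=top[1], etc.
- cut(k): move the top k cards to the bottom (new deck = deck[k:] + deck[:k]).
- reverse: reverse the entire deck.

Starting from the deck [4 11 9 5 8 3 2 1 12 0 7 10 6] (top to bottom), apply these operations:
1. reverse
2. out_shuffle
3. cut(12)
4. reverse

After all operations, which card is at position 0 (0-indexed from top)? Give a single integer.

After op 1 (reverse): [6 10 7 0 12 1 2 3 8 5 9 11 4]
After op 2 (out_shuffle): [6 3 10 8 7 5 0 9 12 11 1 4 2]
After op 3 (cut(12)): [2 6 3 10 8 7 5 0 9 12 11 1 4]
After op 4 (reverse): [4 1 11 12 9 0 5 7 8 10 3 6 2]
Position 0: card 4.

Answer: 4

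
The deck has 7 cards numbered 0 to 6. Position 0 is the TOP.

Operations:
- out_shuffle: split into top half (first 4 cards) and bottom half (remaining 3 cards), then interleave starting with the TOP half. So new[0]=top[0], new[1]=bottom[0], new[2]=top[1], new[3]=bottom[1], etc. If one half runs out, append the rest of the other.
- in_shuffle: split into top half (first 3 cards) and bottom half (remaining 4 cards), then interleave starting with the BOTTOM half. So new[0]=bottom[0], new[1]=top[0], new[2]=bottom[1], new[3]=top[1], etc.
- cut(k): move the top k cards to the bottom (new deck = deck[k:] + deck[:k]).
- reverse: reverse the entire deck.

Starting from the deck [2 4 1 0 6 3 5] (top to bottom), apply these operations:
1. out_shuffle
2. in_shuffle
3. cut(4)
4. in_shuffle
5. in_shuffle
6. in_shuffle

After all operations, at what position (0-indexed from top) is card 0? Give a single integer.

Answer: 2

Derivation:
After op 1 (out_shuffle): [2 6 4 3 1 5 0]
After op 2 (in_shuffle): [3 2 1 6 5 4 0]
After op 3 (cut(4)): [5 4 0 3 2 1 6]
After op 4 (in_shuffle): [3 5 2 4 1 0 6]
After op 5 (in_shuffle): [4 3 1 5 0 2 6]
After op 6 (in_shuffle): [5 4 0 3 2 1 6]
Card 0 is at position 2.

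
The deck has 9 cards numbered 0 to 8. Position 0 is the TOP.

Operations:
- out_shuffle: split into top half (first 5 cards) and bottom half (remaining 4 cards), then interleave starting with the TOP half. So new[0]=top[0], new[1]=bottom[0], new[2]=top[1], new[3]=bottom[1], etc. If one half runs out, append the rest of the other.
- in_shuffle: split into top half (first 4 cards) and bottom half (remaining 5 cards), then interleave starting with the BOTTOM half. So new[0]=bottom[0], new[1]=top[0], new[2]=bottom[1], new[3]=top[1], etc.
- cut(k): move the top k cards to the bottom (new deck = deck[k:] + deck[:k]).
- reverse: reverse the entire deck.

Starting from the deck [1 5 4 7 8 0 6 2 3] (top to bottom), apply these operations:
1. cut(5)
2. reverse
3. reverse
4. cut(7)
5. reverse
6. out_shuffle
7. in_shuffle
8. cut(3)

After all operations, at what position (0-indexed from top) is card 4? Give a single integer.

After op 1 (cut(5)): [0 6 2 3 1 5 4 7 8]
After op 2 (reverse): [8 7 4 5 1 3 2 6 0]
After op 3 (reverse): [0 6 2 3 1 5 4 7 8]
After op 4 (cut(7)): [7 8 0 6 2 3 1 5 4]
After op 5 (reverse): [4 5 1 3 2 6 0 8 7]
After op 6 (out_shuffle): [4 6 5 0 1 8 3 7 2]
After op 7 (in_shuffle): [1 4 8 6 3 5 7 0 2]
After op 8 (cut(3)): [6 3 5 7 0 2 1 4 8]
Card 4 is at position 7.

Answer: 7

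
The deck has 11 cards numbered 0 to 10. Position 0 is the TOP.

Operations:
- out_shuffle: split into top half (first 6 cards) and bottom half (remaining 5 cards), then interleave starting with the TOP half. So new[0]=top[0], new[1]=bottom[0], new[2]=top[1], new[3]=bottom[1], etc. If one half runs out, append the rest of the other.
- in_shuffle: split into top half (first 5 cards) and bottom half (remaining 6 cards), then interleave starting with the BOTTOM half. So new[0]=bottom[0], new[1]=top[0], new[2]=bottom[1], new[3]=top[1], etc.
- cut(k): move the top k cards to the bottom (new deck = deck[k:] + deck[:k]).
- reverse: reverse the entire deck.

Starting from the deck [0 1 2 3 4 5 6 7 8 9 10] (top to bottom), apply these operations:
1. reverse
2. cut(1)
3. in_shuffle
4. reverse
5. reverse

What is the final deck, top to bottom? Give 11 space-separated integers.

After op 1 (reverse): [10 9 8 7 6 5 4 3 2 1 0]
After op 2 (cut(1)): [9 8 7 6 5 4 3 2 1 0 10]
After op 3 (in_shuffle): [4 9 3 8 2 7 1 6 0 5 10]
After op 4 (reverse): [10 5 0 6 1 7 2 8 3 9 4]
After op 5 (reverse): [4 9 3 8 2 7 1 6 0 5 10]

Answer: 4 9 3 8 2 7 1 6 0 5 10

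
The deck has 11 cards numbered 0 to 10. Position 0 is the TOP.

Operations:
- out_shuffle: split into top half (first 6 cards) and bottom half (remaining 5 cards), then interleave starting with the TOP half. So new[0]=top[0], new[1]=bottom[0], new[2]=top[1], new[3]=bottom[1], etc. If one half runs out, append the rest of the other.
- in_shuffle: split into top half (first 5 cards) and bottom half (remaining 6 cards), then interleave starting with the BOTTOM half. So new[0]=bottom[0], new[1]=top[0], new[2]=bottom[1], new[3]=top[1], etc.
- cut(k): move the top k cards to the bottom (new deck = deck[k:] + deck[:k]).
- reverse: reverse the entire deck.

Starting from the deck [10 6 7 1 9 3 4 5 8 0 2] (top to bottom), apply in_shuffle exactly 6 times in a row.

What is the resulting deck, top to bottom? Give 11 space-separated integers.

Answer: 9 0 1 8 7 5 6 4 10 3 2

Derivation:
After op 1 (in_shuffle): [3 10 4 6 5 7 8 1 0 9 2]
After op 2 (in_shuffle): [7 3 8 10 1 4 0 6 9 5 2]
After op 3 (in_shuffle): [4 7 0 3 6 8 9 10 5 1 2]
After op 4 (in_shuffle): [8 4 9 7 10 0 5 3 1 6 2]
After op 5 (in_shuffle): [0 8 5 4 3 9 1 7 6 10 2]
After op 6 (in_shuffle): [9 0 1 8 7 5 6 4 10 3 2]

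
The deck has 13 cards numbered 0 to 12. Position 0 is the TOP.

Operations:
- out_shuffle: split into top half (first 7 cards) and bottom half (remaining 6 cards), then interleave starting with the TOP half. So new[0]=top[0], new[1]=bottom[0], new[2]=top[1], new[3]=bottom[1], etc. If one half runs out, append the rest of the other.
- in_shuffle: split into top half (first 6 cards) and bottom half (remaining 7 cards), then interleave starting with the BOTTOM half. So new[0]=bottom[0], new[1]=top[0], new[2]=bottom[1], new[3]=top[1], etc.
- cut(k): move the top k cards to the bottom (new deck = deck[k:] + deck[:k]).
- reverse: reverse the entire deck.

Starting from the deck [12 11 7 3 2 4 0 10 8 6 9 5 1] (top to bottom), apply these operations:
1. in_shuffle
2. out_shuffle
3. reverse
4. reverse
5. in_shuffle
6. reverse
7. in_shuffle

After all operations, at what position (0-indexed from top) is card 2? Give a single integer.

Answer: 3

Derivation:
After op 1 (in_shuffle): [0 12 10 11 8 7 6 3 9 2 5 4 1]
After op 2 (out_shuffle): [0 3 12 9 10 2 11 5 8 4 7 1 6]
After op 3 (reverse): [6 1 7 4 8 5 11 2 10 9 12 3 0]
After op 4 (reverse): [0 3 12 9 10 2 11 5 8 4 7 1 6]
After op 5 (in_shuffle): [11 0 5 3 8 12 4 9 7 10 1 2 6]
After op 6 (reverse): [6 2 1 10 7 9 4 12 8 3 5 0 11]
After op 7 (in_shuffle): [4 6 12 2 8 1 3 10 5 7 0 9 11]
Card 2 is at position 3.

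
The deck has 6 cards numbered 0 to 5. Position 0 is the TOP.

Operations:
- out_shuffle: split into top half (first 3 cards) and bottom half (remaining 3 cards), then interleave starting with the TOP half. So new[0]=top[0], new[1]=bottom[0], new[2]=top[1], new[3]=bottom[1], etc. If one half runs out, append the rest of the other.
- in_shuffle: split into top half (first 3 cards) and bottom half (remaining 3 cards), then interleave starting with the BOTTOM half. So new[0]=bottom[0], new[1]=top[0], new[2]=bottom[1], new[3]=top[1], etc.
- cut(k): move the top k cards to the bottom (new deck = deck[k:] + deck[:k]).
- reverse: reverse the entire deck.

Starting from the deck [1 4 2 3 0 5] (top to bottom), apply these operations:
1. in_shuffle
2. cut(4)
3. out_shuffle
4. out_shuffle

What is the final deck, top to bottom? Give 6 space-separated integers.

After op 1 (in_shuffle): [3 1 0 4 5 2]
After op 2 (cut(4)): [5 2 3 1 0 4]
After op 3 (out_shuffle): [5 1 2 0 3 4]
After op 4 (out_shuffle): [5 0 1 3 2 4]

Answer: 5 0 1 3 2 4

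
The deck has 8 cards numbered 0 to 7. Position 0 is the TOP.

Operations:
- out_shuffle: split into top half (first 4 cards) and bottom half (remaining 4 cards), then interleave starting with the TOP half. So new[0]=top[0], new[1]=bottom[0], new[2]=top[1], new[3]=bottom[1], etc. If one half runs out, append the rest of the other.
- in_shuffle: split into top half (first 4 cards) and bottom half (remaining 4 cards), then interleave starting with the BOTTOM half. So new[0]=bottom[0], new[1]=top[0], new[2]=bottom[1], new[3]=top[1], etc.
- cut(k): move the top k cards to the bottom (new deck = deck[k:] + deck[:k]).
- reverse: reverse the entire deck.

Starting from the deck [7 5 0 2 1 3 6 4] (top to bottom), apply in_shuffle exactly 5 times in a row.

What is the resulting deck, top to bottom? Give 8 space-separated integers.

Answer: 5 2 3 4 7 0 1 6

Derivation:
After op 1 (in_shuffle): [1 7 3 5 6 0 4 2]
After op 2 (in_shuffle): [6 1 0 7 4 3 2 5]
After op 3 (in_shuffle): [4 6 3 1 2 0 5 7]
After op 4 (in_shuffle): [2 4 0 6 5 3 7 1]
After op 5 (in_shuffle): [5 2 3 4 7 0 1 6]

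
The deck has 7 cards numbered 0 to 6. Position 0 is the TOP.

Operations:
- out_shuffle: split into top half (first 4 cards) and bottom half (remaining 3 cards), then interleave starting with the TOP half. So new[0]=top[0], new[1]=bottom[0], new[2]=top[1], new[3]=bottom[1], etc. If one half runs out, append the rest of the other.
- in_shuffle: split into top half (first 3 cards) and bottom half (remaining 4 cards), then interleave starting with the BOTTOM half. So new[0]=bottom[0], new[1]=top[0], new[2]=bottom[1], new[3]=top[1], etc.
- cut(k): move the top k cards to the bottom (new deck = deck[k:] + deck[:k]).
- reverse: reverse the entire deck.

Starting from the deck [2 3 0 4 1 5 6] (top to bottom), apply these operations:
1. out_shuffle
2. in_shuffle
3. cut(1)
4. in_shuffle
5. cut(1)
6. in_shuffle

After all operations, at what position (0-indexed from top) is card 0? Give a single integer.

After op 1 (out_shuffle): [2 1 3 5 0 6 4]
After op 2 (in_shuffle): [5 2 0 1 6 3 4]
After op 3 (cut(1)): [2 0 1 6 3 4 5]
After op 4 (in_shuffle): [6 2 3 0 4 1 5]
After op 5 (cut(1)): [2 3 0 4 1 5 6]
After op 6 (in_shuffle): [4 2 1 3 5 0 6]
Card 0 is at position 5.

Answer: 5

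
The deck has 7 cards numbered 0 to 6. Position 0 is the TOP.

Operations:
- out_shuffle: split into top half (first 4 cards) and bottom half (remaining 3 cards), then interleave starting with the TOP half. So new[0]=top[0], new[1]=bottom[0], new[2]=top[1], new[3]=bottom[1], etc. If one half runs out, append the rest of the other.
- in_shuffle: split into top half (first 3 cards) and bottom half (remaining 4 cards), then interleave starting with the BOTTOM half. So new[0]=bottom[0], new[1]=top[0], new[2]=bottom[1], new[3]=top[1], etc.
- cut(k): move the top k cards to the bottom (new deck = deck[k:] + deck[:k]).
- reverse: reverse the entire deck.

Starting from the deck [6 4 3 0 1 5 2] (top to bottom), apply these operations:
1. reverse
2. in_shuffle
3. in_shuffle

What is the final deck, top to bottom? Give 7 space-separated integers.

Answer: 5 0 4 2 1 3 6

Derivation:
After op 1 (reverse): [2 5 1 0 3 4 6]
After op 2 (in_shuffle): [0 2 3 5 4 1 6]
After op 3 (in_shuffle): [5 0 4 2 1 3 6]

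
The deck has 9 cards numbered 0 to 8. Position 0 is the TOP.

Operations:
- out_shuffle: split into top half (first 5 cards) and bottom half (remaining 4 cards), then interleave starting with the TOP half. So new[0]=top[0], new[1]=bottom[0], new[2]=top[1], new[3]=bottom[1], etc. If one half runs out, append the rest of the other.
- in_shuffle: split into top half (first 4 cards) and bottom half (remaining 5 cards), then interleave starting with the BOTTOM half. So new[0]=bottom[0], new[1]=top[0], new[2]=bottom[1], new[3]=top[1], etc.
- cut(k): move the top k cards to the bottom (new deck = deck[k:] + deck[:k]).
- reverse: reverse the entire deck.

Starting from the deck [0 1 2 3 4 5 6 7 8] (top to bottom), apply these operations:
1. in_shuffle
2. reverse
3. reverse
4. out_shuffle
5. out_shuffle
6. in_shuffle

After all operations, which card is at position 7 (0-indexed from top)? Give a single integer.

Answer: 1

Derivation:
After op 1 (in_shuffle): [4 0 5 1 6 2 7 3 8]
After op 2 (reverse): [8 3 7 2 6 1 5 0 4]
After op 3 (reverse): [4 0 5 1 6 2 7 3 8]
After op 4 (out_shuffle): [4 2 0 7 5 3 1 8 6]
After op 5 (out_shuffle): [4 3 2 1 0 8 7 6 5]
After op 6 (in_shuffle): [0 4 8 3 7 2 6 1 5]
Position 7: card 1.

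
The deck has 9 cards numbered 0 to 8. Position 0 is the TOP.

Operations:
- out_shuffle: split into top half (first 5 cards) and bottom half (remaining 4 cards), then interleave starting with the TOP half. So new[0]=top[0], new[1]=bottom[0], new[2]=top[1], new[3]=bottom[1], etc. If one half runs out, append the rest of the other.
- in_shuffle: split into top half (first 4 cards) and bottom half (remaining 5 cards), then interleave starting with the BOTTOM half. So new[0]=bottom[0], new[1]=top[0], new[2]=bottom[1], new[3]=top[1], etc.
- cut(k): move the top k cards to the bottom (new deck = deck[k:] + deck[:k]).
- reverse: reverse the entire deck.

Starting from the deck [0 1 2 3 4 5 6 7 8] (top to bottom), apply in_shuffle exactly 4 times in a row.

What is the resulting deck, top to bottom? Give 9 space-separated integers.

After op 1 (in_shuffle): [4 0 5 1 6 2 7 3 8]
After op 2 (in_shuffle): [6 4 2 0 7 5 3 1 8]
After op 3 (in_shuffle): [7 6 5 4 3 2 1 0 8]
After op 4 (in_shuffle): [3 7 2 6 1 5 0 4 8]

Answer: 3 7 2 6 1 5 0 4 8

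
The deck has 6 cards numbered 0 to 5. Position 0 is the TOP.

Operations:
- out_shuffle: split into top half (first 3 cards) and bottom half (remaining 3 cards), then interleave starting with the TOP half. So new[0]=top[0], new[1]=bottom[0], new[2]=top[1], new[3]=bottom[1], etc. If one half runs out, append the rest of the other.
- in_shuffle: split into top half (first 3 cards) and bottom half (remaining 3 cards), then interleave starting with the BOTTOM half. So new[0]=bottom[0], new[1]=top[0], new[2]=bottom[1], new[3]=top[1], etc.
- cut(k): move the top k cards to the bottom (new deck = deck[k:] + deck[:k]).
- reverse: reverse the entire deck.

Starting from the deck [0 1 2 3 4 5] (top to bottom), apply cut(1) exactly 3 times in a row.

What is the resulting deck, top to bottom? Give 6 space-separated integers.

After op 1 (cut(1)): [1 2 3 4 5 0]
After op 2 (cut(1)): [2 3 4 5 0 1]
After op 3 (cut(1)): [3 4 5 0 1 2]

Answer: 3 4 5 0 1 2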